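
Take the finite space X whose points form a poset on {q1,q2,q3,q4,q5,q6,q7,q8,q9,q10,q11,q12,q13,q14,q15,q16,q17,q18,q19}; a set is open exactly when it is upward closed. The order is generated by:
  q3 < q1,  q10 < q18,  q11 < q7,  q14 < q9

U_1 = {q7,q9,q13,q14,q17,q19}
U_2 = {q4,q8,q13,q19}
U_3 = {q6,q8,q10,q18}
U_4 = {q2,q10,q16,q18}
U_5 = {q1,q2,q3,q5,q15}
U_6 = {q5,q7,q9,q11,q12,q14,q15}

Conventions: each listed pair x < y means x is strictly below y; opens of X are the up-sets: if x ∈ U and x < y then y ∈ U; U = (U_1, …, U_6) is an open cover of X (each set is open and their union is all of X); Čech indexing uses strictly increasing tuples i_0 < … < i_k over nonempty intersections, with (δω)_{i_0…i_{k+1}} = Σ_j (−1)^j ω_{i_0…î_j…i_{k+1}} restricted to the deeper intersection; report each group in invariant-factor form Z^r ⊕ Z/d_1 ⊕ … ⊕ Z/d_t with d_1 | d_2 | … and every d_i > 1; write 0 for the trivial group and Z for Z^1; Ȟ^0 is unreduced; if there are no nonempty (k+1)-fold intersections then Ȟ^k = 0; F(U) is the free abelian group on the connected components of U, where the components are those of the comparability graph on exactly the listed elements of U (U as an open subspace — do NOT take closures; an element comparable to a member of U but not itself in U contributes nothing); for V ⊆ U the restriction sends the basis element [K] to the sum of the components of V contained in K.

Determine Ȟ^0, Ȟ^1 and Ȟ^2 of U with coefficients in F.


cover nerve:
  U12={q13,q19} U16={q7,q9,q14} U23={q8} U34={q10,q18} U45={q2} U56={q5,q15}
components per intersection:
  U1: {q7} {q9,q14} {q13} {q17} {q19}
  U2: {q4} {q8} {q13} {q19}
  U3: {q6} {q8} {q10,q18}
  U4: {q2} {q10,q18} {q16}
  U5: {q1,q3} {q2} {q5} {q15}
  U6: {q5} {q7,q11} {q9,q14} {q12} {q15}
  U12: {q13} {q19}
  U16: {q7} {q9,q14}
  U23: {q8}
  U34: {q10,q18}
  U45: {q2}
  U56: {q5} {q15}
C dims 24,9; δ0: rk 9, SNF 1^9
Ȟ^0: (24−9)−0=15 ⇒ Z^15
Ȟ^1: (9−0)−9=0 ⇒ 0
Ȟ^2: (0−0)−0=0 ⇒ 0

Ȟ^0(U;F) ≅ Z^15, Ȟ^1(U;F) ≅ 0 and Ȟ^2(U;F) ≅ 0


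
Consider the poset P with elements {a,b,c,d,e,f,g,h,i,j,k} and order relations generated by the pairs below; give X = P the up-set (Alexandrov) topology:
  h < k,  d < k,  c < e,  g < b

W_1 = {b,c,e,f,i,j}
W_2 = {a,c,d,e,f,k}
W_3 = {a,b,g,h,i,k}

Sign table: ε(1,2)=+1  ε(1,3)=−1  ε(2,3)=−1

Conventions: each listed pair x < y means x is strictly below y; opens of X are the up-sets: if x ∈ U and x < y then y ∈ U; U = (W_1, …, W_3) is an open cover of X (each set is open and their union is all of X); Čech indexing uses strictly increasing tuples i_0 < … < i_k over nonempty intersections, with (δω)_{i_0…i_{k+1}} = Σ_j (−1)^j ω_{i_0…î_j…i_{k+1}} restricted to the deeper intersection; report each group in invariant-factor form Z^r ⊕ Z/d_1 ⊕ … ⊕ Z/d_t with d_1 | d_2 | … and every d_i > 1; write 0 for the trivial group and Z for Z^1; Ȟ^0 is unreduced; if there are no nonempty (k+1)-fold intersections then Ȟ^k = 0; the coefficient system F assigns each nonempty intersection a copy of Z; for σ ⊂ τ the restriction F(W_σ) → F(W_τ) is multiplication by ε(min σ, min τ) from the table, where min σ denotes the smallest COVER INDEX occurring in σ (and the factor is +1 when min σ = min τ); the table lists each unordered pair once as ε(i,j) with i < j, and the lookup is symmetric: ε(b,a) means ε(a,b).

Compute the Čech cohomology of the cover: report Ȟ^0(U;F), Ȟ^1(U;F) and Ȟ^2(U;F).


Ȟ^0 ≅ Z; Ȟ^1 ≅ Z; Ȟ^2 ≅ 0

nonempty intersections:
  W12={c,e,f} W13={b,i} W23={a,k}
C dims 3,3; δ0: rk 2, SNF 1^2
Ȟ^0: (3−2)−0=1 ⇒ Z
Ȟ^1: (3−0)−2=1 ⇒ Z
Ȟ^2: (0−0)−0=0 ⇒ 0


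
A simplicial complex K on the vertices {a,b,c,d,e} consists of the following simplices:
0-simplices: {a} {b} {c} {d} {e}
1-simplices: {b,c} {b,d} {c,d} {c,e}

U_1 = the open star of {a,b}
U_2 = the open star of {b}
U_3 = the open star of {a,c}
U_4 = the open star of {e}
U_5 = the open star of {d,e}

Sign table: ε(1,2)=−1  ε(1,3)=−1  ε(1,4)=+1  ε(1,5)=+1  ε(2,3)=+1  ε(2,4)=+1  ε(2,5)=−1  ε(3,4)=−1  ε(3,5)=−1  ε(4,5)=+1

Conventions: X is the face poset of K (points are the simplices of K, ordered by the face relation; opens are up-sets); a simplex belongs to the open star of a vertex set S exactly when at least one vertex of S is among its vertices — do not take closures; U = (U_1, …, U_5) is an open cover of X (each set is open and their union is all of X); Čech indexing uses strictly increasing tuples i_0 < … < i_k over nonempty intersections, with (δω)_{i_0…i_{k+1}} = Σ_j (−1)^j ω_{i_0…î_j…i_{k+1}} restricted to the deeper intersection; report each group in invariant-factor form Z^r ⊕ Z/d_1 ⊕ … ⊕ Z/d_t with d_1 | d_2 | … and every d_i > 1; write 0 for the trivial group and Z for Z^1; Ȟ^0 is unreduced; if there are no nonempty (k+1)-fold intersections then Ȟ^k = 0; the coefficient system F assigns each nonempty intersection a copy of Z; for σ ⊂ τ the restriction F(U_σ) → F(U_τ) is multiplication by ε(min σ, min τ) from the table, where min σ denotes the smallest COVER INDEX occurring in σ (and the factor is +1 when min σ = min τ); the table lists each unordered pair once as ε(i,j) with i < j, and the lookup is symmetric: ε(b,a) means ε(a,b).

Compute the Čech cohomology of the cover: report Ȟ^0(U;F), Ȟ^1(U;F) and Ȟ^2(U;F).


Ȟ^0 ≅ Z, Ȟ^1 ≅ Z and Ȟ^2 ≅ 0

nerve simplices:
  U1={{a},{b},{b,c},{b,d}} U2={{b},{b,c},{b,d}} U3={{a},{c},{b,c},{c,d},{c,e}} U4={{e},{c,e}} U5={{d},{e},{b,d},{c,d},{c,e}}
  U12={{b},{b,c},{b,d}} U13={{a},{b,c}} U15={{b,d}} U23={{b,c}} U25={{b,d}} U34={{c,e}} U35={{c,d},{c,e}} U45={{e},{c,e}}
  U123={{b,c}} U125={{b,d}} U345={{c,e}}
C dims 5,8,3; δ0: rk 4, SNF 1^4; δ1: rk 3, SNF 1^3
degree 0: 5−4−0 = 1 → Ȟ^0 ≅ Z
degree 1: 8−3−4 = 1 → Ȟ^1 ≅ Z
degree 2: 3−0−3 = 0 → Ȟ^2 ≅ 0


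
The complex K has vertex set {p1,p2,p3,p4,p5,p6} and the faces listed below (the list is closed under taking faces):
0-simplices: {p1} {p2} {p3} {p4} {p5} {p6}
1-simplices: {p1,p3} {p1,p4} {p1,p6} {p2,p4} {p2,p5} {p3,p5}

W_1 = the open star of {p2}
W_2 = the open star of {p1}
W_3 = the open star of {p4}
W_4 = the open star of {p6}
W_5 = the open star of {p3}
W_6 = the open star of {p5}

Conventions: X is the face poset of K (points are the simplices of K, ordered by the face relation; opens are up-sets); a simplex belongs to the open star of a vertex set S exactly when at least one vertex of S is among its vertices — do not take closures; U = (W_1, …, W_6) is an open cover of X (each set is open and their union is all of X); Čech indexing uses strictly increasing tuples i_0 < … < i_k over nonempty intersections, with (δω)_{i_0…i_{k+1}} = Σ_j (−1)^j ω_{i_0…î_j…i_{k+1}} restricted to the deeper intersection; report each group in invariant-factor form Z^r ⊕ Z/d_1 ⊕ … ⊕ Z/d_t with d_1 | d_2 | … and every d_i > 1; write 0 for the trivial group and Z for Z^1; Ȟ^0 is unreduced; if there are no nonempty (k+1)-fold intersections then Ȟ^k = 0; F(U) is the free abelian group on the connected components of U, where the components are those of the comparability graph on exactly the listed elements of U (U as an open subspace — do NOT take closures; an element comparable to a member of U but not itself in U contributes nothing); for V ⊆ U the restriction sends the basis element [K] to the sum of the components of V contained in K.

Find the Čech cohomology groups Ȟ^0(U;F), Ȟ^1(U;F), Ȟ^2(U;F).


Ȟ^0(U;F) ≅ Z,  Ȟ^1(U;F) ≅ Z,  Ȟ^2(U;F) ≅ 0

nonempty overlaps:
  W1={{p2},{p2,p4},{p2,p5}} W2={{p1},{p1,p3},{p1,p4},{p1,p6}} W3={{p4},{p1,p4},{p2,p4}} W4={{p6},{p1,p6}} W5={{p3},{p1,p3},{p3,p5}} W6={{p5},{p2,p5},{p3,p5}}
  W13={{p2,p4}} W16={{p2,p5}} W23={{p1,p4}} W24={{p1,p6}} W25={{p1,p3}} W56={{p3,p5}}
components per intersection:
  W1: {{p2},{p2,p4},{p2,p5}}
  W2: {{p1},{p1,p3},{p1,p4},{p1,p6}}
  W3: {{p4},{p1,p4},{p2,p4}}
  W4: {{p6},{p1,p6}}
  W5: {{p3},{p1,p3},{p3,p5}}
  W6: {{p5},{p2,p5},{p3,p5}}
  W13: {{p2,p4}}
  W16: {{p2,p5}}
  W23: {{p1,p4}}
  W24: {{p1,p6}}
  W25: {{p1,p3}}
  W56: {{p3,p5}}
C dims 6,6; δ0: rk 5, SNF 1^5
degree 0: 6−5−0 = 1 → Ȟ^0 ≅ Z
degree 1: 6−0−5 = 1 → Ȟ^1 ≅ Z
degree 2: 0−0−0 = 0 → Ȟ^2 ≅ 0


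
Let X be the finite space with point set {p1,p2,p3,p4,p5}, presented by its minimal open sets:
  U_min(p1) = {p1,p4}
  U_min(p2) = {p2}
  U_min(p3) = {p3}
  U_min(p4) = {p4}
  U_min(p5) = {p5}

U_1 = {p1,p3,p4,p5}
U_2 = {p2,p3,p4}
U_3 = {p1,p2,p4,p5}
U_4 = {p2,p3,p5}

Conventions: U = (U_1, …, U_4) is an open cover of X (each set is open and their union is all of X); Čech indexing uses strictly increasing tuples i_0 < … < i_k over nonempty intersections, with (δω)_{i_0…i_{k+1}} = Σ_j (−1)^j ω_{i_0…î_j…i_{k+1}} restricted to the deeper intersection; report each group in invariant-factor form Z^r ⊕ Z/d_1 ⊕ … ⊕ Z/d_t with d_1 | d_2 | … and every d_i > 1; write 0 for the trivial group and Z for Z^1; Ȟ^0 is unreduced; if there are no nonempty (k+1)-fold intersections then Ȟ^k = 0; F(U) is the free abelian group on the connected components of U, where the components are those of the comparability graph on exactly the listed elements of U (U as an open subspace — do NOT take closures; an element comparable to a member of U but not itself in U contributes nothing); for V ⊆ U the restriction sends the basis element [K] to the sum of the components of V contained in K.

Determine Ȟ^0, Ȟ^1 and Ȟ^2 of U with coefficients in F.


nerve simplices:
  U12={p3,p4} U13={p1,p4,p5} U14={p3,p5} U23={p2,p4} U24={p2,p3} U34={p2,p5}
  U123={p4} U124={p3} U134={p5} U234={p2}
components per intersection:
  U1: {p1,p4} {p3} {p5}
  U2: {p2} {p3} {p4}
  U3: {p1,p4} {p2} {p5}
  U4: {p2} {p3} {p5}
  U12: {p3} {p4}
  U13: {p1,p4} {p5}
  U14: {p3} {p5}
  U23: {p2} {p4}
  U24: {p2} {p3}
  U34: {p2} {p5}
  U123: {p4}
  U124: {p3}
  U134: {p5}
  U234: {p2}
C dims 12,12,4; δ0: rk 8, SNF 1^8; δ1: rk 4, SNF 1^4
degree 0: 12−8−0 = 4 → Ȟ^0 ≅ Z^4
degree 1: 12−4−8 = 0 → Ȟ^1 ≅ 0
degree 2: 4−0−4 = 0 → Ȟ^2 ≅ 0

Ȟ^0 ≅ Z^4, Ȟ^1 ≅ 0 and Ȟ^2 ≅ 0


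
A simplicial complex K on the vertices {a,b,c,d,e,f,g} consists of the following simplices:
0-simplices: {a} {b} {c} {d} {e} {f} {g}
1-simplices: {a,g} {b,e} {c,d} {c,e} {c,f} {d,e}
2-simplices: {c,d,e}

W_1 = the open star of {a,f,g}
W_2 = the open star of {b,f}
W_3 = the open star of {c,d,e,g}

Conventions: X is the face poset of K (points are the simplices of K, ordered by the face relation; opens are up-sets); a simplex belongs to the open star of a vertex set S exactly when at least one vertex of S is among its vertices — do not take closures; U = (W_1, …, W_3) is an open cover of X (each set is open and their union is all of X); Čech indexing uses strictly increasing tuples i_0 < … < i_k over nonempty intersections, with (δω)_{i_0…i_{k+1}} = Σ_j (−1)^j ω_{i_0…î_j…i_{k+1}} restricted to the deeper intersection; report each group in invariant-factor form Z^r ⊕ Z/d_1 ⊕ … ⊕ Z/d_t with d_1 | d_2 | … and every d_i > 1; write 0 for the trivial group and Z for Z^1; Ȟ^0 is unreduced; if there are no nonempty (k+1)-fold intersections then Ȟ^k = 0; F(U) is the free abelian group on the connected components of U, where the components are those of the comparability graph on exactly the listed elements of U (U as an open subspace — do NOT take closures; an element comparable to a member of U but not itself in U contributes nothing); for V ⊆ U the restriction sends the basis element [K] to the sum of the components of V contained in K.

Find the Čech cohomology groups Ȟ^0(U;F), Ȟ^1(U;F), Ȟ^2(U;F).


Ȟ^0 = Z^2, Ȟ^1 = 0 and Ȟ^2 = 0

intersection data:
  W1={{a},{f},{g},{a,g},{c,f}} W2={{b},{f},{b,e},{c,f}} W3={{c},{d},{e},{g},{a,g},{b,e},{c,d},{c,e},{c,f},{d,e},{c,d,e}}
  W12={{f},{c,f}} W13={{g},{a,g},{c,f}} W23={{b,e},{c,f}}
  W123={{c,f}}
components per intersection:
  W1: {{a},{g},{a,g}} {{f},{c,f}}
  W2: {{b},{b,e}} {{f},{c,f}}
  W3: {{c},{d},{e},{b,e},{c,d},{c,e},{c,f},{d,e},{c,d,e}} {{g},{a,g}}
  W12: {{f},{c,f}}
  W13: {{g},{a,g}} {{c,f}}
  W23: {{b,e}} {{c,f}}
  W123: {{c,f}}
C dims 6,5,1; δ0: rk 4, SNF 1^4; δ1: rk 1, SNF 1^1
Ȟ^0 = (6 − 4) − 0 = 2, so Ȟ^0 ≅ Z^2
Ȟ^1 = (5 − 1) − 4 = 0, so Ȟ^1 ≅ 0
Ȟ^2 = (1 − 0) − 1 = 0, so Ȟ^2 ≅ 0


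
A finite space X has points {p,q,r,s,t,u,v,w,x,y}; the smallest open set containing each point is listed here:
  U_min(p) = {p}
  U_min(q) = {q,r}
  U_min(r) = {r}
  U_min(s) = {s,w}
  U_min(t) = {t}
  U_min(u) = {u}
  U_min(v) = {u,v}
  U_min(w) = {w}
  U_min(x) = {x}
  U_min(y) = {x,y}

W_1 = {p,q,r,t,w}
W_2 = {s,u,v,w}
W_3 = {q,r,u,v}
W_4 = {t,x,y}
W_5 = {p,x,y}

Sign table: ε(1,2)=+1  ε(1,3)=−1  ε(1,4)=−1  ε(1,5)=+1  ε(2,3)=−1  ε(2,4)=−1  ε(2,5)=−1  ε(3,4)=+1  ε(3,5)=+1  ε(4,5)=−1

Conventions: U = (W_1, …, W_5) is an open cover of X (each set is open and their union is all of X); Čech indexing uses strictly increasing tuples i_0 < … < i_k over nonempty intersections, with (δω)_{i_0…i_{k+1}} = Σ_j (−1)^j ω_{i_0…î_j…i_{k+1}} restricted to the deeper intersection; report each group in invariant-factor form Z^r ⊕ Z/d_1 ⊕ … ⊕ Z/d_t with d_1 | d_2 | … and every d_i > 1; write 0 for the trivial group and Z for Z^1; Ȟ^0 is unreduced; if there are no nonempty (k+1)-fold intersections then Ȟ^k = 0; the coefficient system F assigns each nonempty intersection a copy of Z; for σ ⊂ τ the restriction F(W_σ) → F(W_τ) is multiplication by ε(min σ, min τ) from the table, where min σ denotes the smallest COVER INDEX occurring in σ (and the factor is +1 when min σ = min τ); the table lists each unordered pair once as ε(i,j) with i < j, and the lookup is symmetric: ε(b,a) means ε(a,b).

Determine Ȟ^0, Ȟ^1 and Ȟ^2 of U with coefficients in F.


nerve simplices:
  W12={w} W13={q,r} W14={t} W15={p} W23={u,v} W45={x,y}
C dims 5,6; δ0: rk 4, SNF 1^4
degree 0: 5−4−0 = 1 → Ȟ^0 ≅ Z
degree 1: 6−0−4 = 2 → Ȟ^1 ≅ Z^2
degree 2: 0−0−0 = 0 → Ȟ^2 ≅ 0

Ȟ^0 = Z; Ȟ^1 = Z^2; Ȟ^2 = 0


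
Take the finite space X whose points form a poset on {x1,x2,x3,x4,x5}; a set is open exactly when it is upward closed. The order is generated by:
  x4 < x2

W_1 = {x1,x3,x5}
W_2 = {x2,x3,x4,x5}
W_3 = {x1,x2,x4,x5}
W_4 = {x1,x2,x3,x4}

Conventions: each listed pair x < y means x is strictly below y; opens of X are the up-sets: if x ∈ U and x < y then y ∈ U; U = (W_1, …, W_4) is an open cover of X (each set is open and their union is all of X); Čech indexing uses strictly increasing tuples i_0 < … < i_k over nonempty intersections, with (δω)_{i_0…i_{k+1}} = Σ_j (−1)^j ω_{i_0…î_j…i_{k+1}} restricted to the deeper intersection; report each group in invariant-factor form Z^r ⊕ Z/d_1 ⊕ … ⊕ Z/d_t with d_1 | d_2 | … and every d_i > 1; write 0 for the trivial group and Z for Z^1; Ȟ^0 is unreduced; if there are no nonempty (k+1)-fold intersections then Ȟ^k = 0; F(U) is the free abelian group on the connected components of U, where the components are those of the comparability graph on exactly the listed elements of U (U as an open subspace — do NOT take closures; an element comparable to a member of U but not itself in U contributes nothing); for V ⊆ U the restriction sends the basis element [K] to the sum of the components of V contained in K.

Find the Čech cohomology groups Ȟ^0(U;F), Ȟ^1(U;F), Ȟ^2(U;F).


cover nerve:
  W12={x3,x5} W13={x1,x5} W14={x1,x3} W23={x2,x4,x5} W24={x2,x3,x4} W34={x1,x2,x4}
  W123={x5} W124={x3} W134={x1} W234={x2,x4}
components per intersection:
  W1: {x1} {x3} {x5}
  W2: {x2,x4} {x3} {x5}
  W3: {x1} {x2,x4} {x5}
  W4: {x1} {x2,x4} {x3}
  W12: {x3} {x5}
  W13: {x1} {x5}
  W14: {x1} {x3}
  W23: {x2,x4} {x5}
  W24: {x2,x4} {x3}
  W34: {x1} {x2,x4}
  W123: {x5}
  W124: {x3}
  W134: {x1}
  W234: {x2,x4}
C dims 12,12,4; δ0: rk 8, SNF 1^8; δ1: rk 4, SNF 1^4
Ȟ^0: (12−8)−0=4 ⇒ Z^4
Ȟ^1: (12−4)−8=0 ⇒ 0
Ȟ^2: (4−0)−4=0 ⇒ 0

Ȟ^0 = Z^4; Ȟ^1 = 0; Ȟ^2 = 0


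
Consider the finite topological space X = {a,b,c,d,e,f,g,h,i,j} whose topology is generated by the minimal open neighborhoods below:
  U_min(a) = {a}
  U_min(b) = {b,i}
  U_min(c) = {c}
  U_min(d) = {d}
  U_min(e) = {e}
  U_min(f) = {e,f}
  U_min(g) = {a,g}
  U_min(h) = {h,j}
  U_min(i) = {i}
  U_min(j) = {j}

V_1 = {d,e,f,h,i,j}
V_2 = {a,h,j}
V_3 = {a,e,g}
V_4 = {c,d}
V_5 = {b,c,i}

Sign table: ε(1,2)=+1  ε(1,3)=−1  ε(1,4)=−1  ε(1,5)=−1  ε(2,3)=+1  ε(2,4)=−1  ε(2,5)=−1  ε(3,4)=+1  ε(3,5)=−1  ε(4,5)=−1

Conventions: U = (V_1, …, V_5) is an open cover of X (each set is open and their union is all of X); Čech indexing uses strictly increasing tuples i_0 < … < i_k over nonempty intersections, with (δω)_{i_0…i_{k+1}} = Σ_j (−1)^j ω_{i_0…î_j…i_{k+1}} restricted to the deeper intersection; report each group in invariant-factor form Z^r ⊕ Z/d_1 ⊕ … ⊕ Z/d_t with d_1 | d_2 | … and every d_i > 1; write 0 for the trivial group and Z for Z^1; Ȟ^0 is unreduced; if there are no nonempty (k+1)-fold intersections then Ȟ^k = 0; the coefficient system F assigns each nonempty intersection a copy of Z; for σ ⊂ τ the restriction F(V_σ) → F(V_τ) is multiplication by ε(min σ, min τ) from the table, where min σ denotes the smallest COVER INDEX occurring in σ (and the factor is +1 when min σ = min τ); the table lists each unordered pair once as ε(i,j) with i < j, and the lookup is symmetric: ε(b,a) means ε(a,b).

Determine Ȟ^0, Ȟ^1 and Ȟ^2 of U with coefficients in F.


Ȟ^0 = 0, Ȟ^1 = Z ⊕ Z/2 and Ȟ^2 = 0

intersection data:
  V12={h,j} V13={e} V14={d} V15={i} V23={a} V45={c}
C dims 5,6; δ0: rk 5, SNF 1^4·2
Ȟ^0 = (5 − 5) − 0 = 0, so Ȟ^0 ≅ 0
Ȟ^1 = (6 − 0) − 5 = 1 plus torsion [2], so Ȟ^1 ≅ Z ⊕ Z/2
Ȟ^2 = (0 − 0) − 0 = 0, so Ȟ^2 ≅ 0


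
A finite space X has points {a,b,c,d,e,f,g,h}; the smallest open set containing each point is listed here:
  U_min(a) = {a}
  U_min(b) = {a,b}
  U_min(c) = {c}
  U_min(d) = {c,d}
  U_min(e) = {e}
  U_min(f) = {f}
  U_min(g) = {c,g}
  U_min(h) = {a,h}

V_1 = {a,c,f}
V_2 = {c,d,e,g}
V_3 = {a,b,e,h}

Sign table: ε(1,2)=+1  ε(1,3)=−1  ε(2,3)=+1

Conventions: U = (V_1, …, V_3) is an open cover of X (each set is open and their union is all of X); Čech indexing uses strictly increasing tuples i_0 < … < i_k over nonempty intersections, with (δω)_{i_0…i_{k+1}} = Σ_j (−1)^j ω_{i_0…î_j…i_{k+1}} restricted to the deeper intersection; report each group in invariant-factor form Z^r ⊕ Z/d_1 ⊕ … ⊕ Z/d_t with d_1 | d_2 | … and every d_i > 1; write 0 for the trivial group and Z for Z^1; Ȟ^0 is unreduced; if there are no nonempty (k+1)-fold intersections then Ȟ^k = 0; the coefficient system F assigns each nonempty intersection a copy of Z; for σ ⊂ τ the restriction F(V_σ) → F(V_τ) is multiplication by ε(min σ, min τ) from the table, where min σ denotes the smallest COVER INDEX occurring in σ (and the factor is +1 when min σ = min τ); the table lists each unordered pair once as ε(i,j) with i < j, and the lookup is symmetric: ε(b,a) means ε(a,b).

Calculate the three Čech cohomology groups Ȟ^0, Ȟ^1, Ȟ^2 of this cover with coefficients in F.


nerve of the cover:
  V12={c} V13={a} V23={e}
C dims 3,3; δ0: rk 3, SNF 1^2·2
Ȟ^0 = (3 − 3) − 0 = 0, so Ȟ^0 ≅ 0
Ȟ^1 = (3 − 0) − 3 = 0 plus torsion [2], so Ȟ^1 ≅ Z/2
Ȟ^2 = (0 − 0) − 0 = 0, so Ȟ^2 ≅ 0

Ȟ^0 = 0; Ȟ^1 = Z/2; Ȟ^2 = 0


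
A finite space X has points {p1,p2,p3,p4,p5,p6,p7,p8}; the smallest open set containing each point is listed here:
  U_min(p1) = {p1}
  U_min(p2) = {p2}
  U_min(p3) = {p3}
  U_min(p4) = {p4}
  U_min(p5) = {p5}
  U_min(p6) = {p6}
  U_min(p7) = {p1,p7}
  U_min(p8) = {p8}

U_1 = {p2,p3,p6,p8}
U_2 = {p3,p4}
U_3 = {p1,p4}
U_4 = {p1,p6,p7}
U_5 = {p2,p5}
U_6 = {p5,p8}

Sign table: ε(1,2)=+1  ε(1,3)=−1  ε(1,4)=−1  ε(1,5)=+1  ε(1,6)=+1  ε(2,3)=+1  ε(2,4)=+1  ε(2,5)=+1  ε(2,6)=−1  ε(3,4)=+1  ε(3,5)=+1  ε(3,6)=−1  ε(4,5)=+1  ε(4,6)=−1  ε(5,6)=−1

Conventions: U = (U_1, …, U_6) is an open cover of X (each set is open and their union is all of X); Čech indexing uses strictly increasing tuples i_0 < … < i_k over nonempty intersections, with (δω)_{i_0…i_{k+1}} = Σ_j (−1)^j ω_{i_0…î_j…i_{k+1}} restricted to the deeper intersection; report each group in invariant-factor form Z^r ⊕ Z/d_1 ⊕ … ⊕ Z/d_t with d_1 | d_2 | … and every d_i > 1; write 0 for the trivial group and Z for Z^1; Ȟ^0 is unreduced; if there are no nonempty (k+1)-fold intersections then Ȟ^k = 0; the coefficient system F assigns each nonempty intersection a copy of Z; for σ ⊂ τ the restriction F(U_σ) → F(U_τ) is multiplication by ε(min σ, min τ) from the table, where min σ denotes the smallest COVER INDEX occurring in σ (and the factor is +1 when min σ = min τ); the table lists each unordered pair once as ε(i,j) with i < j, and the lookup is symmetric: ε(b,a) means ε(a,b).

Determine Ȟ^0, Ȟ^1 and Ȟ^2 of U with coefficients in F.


Ȟ^0(U;F) ≅ 0; Ȟ^1(U;F) ≅ Z ⊕ Z/2; Ȟ^2(U;F) ≅ 0

nonempty intersections:
  U12={p3} U14={p6} U15={p2} U16={p8} U23={p4} U34={p1} U56={p5}
C dims 6,7; δ0: rk 6, SNF 1^5·2
Ȟ^0: (6−6)−0=0 ⇒ 0
Ȟ^1: (7−0)−6=1 plus torsion [2] ⇒ Z ⊕ Z/2
Ȟ^2: (0−0)−0=0 ⇒ 0


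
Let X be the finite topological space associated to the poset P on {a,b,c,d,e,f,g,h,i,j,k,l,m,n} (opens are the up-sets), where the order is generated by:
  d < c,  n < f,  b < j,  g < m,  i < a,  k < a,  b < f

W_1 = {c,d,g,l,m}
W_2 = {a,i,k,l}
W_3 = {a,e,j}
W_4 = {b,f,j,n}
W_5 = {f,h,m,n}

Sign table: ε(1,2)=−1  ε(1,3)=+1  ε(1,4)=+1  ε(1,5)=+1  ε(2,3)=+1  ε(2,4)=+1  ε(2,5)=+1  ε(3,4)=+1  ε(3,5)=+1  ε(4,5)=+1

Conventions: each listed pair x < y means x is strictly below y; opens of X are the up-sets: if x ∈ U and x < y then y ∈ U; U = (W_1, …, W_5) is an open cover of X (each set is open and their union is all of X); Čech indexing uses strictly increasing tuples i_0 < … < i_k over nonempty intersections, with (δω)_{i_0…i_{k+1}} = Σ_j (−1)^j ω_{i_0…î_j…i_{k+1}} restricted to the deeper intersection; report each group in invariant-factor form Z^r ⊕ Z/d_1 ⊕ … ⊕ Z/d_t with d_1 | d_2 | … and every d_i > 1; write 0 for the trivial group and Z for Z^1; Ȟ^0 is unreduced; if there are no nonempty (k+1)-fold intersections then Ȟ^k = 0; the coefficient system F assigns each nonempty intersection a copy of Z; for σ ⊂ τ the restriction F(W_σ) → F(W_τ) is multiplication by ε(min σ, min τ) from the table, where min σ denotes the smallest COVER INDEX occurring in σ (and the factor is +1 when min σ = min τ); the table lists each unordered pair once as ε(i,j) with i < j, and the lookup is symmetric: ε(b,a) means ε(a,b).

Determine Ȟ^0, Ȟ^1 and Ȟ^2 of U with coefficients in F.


nonempty overlaps:
  W12={l} W15={m} W23={a} W34={j} W45={f,n}
C dims 5,5; δ0: rk 5, SNF 1^4·2
degree 0: 5−5−0 = 0 → Ȟ^0 ≅ 0
degree 1: 5−0−5 = 0 plus torsion [2] → Ȟ^1 ≅ Z/2
degree 2: 0−0−0 = 0 → Ȟ^2 ≅ 0

Ȟ^0(U;F) ≅ 0, Ȟ^1(U;F) ≅ Z/2, Ȟ^2(U;F) ≅ 0


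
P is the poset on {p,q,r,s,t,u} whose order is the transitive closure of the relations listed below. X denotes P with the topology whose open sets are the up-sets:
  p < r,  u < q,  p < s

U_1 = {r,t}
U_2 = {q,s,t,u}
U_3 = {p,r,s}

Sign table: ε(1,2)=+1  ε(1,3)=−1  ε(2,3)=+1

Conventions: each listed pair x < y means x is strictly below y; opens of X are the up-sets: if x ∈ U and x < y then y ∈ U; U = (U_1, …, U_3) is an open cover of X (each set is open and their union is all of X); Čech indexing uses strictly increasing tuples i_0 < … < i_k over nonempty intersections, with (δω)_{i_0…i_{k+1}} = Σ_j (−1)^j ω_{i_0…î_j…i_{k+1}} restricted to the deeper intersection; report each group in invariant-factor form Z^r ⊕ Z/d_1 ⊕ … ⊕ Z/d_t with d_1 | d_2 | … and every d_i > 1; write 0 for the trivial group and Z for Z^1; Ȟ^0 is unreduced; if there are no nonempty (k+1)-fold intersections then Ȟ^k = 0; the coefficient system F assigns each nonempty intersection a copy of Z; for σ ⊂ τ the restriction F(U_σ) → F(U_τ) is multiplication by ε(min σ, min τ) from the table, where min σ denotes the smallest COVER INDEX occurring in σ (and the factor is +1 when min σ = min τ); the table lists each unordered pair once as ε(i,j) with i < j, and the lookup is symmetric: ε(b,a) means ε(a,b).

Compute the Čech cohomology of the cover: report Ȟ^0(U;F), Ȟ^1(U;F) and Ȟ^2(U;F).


Ȟ^0 ≅ 0, Ȟ^1 ≅ Z/2 and Ȟ^2 ≅ 0

intersection data:
  U12={t} U13={r} U23={s}
C dims 3,3; δ0: rk 3, SNF 1^2·2
Ȟ^0 = (3 − 3) − 0 = 0, so Ȟ^0 ≅ 0
Ȟ^1 = (3 − 0) − 3 = 0 plus torsion [2], so Ȟ^1 ≅ Z/2
Ȟ^2 = (0 − 0) − 0 = 0, so Ȟ^2 ≅ 0


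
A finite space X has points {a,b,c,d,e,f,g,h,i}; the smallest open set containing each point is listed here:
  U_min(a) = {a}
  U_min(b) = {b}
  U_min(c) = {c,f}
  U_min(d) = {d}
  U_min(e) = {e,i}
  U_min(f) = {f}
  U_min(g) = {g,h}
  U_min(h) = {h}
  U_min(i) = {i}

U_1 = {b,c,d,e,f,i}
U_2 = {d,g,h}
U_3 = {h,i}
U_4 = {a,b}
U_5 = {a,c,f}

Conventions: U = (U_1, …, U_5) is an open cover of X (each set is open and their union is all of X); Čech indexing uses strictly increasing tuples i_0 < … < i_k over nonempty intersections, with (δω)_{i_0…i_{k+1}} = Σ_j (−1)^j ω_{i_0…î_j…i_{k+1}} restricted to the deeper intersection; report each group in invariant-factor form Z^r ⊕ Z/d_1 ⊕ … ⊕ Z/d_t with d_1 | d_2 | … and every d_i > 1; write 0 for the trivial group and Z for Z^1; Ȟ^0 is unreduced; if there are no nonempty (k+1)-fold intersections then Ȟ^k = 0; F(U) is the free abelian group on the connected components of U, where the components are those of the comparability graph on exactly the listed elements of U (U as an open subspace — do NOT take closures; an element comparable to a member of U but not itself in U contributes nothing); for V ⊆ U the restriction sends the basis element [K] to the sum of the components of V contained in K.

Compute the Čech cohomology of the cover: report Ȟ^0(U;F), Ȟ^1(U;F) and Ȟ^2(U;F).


Ȟ^0(U;F) ≅ Z^6; Ȟ^1(U;F) ≅ 0; Ȟ^2(U;F) ≅ 0

nerve of the cover:
  U12={d} U13={i} U14={b} U15={c,f} U23={h} U45={a}
components per intersection:
  U1: {b} {c,f} {d} {e,i}
  U2: {d} {g,h}
  U3: {h} {i}
  U4: {a} {b}
  U5: {a} {c,f}
  U12: {d}
  U13: {i}
  U14: {b}
  U15: {c,f}
  U23: {h}
  U45: {a}
C dims 12,6; δ0: rk 6, SNF 1^6
Ȟ^0 = (12 − 6) − 0 = 6, so Ȟ^0 ≅ Z^6
Ȟ^1 = (6 − 0) − 6 = 0, so Ȟ^1 ≅ 0
Ȟ^2 = (0 − 0) − 0 = 0, so Ȟ^2 ≅ 0


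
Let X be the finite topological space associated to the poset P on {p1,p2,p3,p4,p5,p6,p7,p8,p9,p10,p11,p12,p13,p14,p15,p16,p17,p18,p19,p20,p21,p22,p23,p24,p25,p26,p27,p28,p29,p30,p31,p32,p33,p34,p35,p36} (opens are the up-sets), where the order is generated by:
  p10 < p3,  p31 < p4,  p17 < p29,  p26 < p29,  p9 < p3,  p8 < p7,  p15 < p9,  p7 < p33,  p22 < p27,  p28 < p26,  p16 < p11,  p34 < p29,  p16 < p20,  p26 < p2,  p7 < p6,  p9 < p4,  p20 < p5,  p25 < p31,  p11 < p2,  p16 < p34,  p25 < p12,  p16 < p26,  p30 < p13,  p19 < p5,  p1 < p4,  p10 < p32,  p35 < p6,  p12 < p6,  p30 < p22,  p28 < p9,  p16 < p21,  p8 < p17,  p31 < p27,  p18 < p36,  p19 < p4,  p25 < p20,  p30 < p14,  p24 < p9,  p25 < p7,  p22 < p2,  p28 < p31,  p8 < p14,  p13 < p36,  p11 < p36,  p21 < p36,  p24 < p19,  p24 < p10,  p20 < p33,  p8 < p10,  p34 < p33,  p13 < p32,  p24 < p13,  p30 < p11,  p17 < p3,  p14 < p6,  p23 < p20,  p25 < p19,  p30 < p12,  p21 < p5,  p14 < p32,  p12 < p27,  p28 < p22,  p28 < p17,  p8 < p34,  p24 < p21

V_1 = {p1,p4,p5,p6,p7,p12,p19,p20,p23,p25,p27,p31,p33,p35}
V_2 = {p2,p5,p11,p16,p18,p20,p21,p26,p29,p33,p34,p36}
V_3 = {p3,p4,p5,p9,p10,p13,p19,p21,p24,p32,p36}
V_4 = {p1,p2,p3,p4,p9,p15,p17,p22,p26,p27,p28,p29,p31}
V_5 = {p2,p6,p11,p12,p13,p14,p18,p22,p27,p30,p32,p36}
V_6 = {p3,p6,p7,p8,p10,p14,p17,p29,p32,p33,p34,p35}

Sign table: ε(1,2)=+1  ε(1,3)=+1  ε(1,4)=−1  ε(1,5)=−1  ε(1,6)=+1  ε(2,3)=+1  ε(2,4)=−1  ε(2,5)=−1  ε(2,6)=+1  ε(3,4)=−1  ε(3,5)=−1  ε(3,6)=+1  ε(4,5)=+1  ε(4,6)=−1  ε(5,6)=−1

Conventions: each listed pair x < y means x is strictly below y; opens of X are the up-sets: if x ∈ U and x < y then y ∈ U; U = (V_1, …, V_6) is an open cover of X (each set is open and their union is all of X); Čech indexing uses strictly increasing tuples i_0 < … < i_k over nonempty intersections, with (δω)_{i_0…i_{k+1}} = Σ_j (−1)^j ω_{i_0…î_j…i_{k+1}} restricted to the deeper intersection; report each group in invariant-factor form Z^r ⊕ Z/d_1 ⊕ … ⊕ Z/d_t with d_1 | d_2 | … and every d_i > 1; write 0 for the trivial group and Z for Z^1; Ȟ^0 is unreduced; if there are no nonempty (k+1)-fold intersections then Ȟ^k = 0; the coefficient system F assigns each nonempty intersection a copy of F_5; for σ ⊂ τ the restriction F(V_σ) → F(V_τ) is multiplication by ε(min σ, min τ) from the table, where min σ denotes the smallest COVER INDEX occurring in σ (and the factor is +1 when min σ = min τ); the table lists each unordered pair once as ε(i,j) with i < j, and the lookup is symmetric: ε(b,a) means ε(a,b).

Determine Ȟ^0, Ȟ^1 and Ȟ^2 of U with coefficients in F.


Ȟ^0 = Z/5, Ȟ^1 = 0, Ȟ^2 = 0

nonempty overlaps:
  V12={p5,p20,p33} V13={p4,p5,p19} V14={p1,p4,p27,p31} V15={p6,p12,p27} V16={p6,p7,p33,p35} V23={p5,p21,p36} V24={p2,p26,p29} V25={p2,p11,p18,p36} V26={p29,p33,p34} V34={p3,p4,p9} V35={p13,p32,p36} V36={p3,p10,p32} V45={p2,p22,p27} V46={p3,p17,p29} V56={p6,p14,p32}
  V123={p5} V126={p33} V134={p4} V145={p27} V156={p6} V235={p36} V245={p2} V246={p29} V346={p3} V356={p32}
C dims 6,15,10; δ0: rk_F5 5; δ1: rk_F5 10
degree 0: 6−5−0 = 1 → Ȟ^0 ≅ Z/5
degree 1: 15−10−5 = 0 → Ȟ^1 ≅ 0
degree 2: 10−0−10 = 0 → Ȟ^2 ≅ 0


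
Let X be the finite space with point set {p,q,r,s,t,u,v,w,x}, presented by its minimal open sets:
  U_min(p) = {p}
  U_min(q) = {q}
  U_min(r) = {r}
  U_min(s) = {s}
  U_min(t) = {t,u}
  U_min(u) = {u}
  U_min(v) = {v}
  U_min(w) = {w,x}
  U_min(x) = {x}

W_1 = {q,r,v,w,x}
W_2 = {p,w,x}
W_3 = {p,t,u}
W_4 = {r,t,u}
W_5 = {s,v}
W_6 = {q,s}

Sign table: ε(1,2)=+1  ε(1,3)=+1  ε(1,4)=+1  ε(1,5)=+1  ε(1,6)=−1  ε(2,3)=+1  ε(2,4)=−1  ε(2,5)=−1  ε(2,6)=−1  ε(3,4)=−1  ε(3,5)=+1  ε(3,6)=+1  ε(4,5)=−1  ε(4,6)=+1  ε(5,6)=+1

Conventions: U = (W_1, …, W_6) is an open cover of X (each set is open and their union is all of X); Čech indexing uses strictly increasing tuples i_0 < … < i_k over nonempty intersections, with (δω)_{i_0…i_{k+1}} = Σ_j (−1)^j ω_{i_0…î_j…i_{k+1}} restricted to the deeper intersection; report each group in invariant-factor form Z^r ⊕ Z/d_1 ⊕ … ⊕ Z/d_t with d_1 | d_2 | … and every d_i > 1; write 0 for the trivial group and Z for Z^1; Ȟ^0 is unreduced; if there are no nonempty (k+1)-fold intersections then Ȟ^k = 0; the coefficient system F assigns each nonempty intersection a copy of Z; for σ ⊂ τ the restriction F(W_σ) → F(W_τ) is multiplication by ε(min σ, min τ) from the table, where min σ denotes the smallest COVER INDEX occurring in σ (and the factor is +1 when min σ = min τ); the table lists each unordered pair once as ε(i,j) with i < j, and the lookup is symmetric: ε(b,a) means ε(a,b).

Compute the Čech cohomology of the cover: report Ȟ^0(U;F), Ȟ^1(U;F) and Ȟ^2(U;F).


Ȟ^0 ≅ 0; Ȟ^1 ≅ Z ⊕ Z/2; Ȟ^2 ≅ 0

intersection data:
  W12={w,x} W14={r} W15={v} W16={q} W23={p} W34={t,u} W56={s}
C dims 6,7; δ0: rk 6, SNF 1^5·2
Ȟ^0 = (6 − 6) − 0 = 0, so Ȟ^0 ≅ 0
Ȟ^1 = (7 − 0) − 6 = 1 plus torsion [2], so Ȟ^1 ≅ Z ⊕ Z/2
Ȟ^2 = (0 − 0) − 0 = 0, so Ȟ^2 ≅ 0


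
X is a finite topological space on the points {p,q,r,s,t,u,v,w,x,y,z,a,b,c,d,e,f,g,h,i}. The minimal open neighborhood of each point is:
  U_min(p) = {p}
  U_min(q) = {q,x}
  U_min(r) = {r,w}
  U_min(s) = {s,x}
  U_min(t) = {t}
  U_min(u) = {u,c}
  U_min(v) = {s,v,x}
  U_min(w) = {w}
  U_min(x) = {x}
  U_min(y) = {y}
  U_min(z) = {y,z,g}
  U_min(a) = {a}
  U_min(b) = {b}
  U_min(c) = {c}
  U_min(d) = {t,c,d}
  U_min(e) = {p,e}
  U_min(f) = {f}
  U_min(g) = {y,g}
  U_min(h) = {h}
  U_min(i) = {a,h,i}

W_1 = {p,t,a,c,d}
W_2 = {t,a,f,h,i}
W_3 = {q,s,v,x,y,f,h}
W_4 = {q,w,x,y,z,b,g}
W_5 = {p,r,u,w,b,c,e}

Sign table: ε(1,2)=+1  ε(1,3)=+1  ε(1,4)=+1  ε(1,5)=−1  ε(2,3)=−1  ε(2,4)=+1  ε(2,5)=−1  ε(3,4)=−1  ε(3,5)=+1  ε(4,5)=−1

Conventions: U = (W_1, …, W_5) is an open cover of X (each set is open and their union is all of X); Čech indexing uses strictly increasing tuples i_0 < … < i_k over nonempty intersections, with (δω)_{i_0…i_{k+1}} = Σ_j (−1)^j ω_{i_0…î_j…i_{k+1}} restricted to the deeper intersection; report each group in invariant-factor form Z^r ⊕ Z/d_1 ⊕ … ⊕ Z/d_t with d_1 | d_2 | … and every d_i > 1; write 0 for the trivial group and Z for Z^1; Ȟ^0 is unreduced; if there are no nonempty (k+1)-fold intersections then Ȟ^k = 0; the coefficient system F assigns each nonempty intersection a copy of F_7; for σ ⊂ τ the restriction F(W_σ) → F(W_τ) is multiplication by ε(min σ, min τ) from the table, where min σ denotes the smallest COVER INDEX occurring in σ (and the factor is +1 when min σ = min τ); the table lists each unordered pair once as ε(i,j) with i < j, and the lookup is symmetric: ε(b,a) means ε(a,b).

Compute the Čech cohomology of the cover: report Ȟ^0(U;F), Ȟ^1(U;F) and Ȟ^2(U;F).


nonempty intersections:
  W12={t,a} W15={p,c} W23={f,h} W34={q,x,y} W45={w,b}
C dims 5,5; δ0: rk_F7 4
Ȟ^0: (5−4)−0=1 ⇒ Z/7
Ȟ^1: (5−0)−4=1 ⇒ Z/7
Ȟ^2: (0−0)−0=0 ⇒ 0

Ȟ^0(U;F) ≅ Z/7,  Ȟ^1(U;F) ≅ Z/7,  Ȟ^2(U;F) ≅ 0


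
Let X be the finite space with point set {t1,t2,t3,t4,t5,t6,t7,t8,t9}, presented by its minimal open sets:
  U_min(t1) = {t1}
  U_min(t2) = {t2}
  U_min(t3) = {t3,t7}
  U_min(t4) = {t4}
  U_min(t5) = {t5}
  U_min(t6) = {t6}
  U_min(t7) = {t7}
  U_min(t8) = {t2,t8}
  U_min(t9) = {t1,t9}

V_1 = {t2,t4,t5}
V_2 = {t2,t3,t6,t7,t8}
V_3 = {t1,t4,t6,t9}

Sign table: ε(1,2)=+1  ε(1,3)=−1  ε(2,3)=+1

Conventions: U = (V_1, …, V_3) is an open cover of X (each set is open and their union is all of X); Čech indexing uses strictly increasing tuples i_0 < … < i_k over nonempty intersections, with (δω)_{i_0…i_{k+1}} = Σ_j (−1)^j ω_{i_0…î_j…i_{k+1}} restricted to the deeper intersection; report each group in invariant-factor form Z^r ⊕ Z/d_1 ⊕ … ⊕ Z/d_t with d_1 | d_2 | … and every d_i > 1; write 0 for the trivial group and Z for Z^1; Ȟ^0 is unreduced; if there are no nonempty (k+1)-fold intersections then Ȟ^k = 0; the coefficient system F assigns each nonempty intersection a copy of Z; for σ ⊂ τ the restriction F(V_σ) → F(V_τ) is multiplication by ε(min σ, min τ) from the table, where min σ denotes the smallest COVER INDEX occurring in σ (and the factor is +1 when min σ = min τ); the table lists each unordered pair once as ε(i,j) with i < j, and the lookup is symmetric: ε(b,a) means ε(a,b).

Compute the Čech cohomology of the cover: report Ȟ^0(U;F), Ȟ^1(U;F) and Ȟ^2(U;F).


Ȟ^0 = 0, Ȟ^1 = Z/2, Ȟ^2 = 0

nerve of the cover:
  V12={t2} V13={t4} V23={t6}
C dims 3,3; δ0: rk 3, SNF 1^2·2
Ȟ^0 = (3 − 3) − 0 = 0, so Ȟ^0 ≅ 0
Ȟ^1 = (3 − 0) − 3 = 0 plus torsion [2], so Ȟ^1 ≅ Z/2
Ȟ^2 = (0 − 0) − 0 = 0, so Ȟ^2 ≅ 0


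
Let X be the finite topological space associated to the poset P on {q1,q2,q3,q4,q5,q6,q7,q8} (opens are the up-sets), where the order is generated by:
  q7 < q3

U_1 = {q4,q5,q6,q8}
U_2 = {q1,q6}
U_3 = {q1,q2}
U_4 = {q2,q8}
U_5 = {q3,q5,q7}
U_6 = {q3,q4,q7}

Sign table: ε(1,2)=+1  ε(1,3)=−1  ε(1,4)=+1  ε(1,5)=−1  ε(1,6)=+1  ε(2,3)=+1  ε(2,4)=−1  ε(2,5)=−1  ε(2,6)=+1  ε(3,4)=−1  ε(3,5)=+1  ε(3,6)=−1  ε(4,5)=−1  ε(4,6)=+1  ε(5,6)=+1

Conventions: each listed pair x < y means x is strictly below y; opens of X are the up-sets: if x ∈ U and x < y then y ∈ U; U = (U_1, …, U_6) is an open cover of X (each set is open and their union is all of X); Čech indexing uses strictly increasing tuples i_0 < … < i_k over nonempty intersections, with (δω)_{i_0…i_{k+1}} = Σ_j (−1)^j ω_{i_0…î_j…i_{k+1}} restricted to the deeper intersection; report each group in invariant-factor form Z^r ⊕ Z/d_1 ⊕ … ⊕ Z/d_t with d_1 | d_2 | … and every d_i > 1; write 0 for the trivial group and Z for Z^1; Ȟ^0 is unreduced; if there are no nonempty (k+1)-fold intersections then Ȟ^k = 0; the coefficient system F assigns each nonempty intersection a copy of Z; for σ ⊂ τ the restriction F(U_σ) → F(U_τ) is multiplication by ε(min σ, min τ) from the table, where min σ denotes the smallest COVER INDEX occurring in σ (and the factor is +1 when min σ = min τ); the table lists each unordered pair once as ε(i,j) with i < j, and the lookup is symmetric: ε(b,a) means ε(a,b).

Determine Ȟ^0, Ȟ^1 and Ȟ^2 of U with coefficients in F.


Ȟ^0 = 0; Ȟ^1 = Z ⊕ Z/2; Ȟ^2 = 0

intersection data:
  U12={q6} U14={q8} U15={q5} U16={q4} U23={q1} U34={q2} U56={q3,q7}
C dims 6,7; δ0: rk 6, SNF 1^5·2
Ȟ^0 = (6 − 6) − 0 = 0, so Ȟ^0 ≅ 0
Ȟ^1 = (7 − 0) − 6 = 1 plus torsion [2], so Ȟ^1 ≅ Z ⊕ Z/2
Ȟ^2 = (0 − 0) − 0 = 0, so Ȟ^2 ≅ 0


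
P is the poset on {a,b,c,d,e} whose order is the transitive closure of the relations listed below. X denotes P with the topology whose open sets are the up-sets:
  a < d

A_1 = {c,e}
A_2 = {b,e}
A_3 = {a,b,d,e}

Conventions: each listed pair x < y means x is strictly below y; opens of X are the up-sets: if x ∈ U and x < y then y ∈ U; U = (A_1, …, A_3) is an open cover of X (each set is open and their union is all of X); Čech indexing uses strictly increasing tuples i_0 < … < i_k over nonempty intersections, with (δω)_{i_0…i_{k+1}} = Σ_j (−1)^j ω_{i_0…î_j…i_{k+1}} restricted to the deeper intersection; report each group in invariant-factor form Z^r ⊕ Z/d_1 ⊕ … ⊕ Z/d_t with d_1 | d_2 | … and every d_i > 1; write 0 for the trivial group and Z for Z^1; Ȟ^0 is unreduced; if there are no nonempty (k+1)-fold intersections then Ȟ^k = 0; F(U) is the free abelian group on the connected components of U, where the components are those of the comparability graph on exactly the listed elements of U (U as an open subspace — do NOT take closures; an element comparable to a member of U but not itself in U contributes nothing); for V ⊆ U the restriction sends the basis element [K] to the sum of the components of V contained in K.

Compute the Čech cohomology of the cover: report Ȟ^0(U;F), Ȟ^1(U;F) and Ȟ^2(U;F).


nonempty intersections:
  A12={e} A13={e} A23={b,e}
  A123={e}
components per intersection:
  A1: {c} {e}
  A2: {b} {e}
  A3: {a,d} {b} {e}
  A12: {e}
  A13: {e}
  A23: {b} {e}
  A123: {e}
C dims 7,4,1; δ0: rk 3, SNF 1^3; δ1: rk 1, SNF 1^1
Ȟ^0: (7−3)−0=4 ⇒ Z^4
Ȟ^1: (4−1)−3=0 ⇒ 0
Ȟ^2: (1−0)−1=0 ⇒ 0

Ȟ^0 = Z^4, Ȟ^1 = 0, Ȟ^2 = 0


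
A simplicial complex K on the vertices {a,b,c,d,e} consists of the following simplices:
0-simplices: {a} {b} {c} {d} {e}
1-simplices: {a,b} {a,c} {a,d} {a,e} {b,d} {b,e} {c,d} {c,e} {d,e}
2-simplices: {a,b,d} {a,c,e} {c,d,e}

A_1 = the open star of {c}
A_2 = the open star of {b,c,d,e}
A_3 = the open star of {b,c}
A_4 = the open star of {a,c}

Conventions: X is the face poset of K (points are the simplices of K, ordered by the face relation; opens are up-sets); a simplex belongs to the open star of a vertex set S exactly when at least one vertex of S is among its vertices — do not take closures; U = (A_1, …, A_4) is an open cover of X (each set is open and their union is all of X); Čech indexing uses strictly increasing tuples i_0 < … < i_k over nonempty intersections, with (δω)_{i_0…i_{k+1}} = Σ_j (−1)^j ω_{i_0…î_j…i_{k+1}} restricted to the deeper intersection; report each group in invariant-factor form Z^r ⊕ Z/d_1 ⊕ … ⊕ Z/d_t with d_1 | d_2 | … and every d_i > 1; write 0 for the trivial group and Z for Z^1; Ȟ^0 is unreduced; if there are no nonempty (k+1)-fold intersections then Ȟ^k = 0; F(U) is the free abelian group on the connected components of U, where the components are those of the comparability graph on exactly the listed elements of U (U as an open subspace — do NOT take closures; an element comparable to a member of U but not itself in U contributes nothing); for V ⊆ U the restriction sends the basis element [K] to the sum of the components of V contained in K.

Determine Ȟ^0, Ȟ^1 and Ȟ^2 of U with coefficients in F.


nonempty intersections:
  A1={{c},{a,c},{c,d},{c,e},{a,c,e},{c,d,e}} A2={{b},{c},{d},{e},{a,b},{a,c},{a,d},{a,e},{b,d},{b,e},{c,d},{c,e},{d,e},{a,b,d},{a,c,e},{c,d,e}} A3={{b},{c},{a,b},{a,c},{b,d},{b,e},{c,d},{c,e},{a,b,d},{a,c,e},{c,d,e}} A4={{a},{c},{a,b},{a,c},{a,d},{a,e},{c,d},{c,e},{a,b,d},{a,c,e},{c,d,e}}
  A12={{c},{a,c},{c,d},{c,e},{a,c,e},{c,d,e}} A13={{c},{a,c},{c,d},{c,e},{a,c,e},{c,d,e}} A14={{c},{a,c},{c,d},{c,e},{a,c,e},{c,d,e}} A23={{b},{c},{a,b},{a,c},{b,d},{b,e},{c,d},{c,e},{a,b,d},{a,c,e},{c,d,e}} A24={{c},{a,b},{a,c},{a,d},{a,e},{c,d},{c,e},{a,b,d},{a,c,e},{c,d,e}} A34={{c},{a,b},{a,c},{c,d},{c,e},{a,b,d},{a,c,e},{c,d,e}}
  A123={{c},{a,c},{c,d},{c,e},{a,c,e},{c,d,e}} A124={{c},{a,c},{c,d},{c,e},{a,c,e},{c,d,e}} A134={{c},{a,c},{c,d},{c,e},{a,c,e},{c,d,e}} A234={{c},{a,b},{a,c},{c,d},{c,e},{a,b,d},{a,c,e},{c,d,e}}
  A1234={{c},{a,c},{c,d},{c,e},{a,c,e},{c,d,e}}
components per intersection:
  A1: {{c},{a,c},{c,d},{c,e},{a,c,e},{c,d,e}}
  A2: {{b},{c},{d},{e},{a,b},{a,c},{a,d},{a,e},{b,d},{b,e},{c,d},{c,e},{d,e},{a,b,d},{a,c,e},{c,d,e}}
  A3: {{b},{a,b},{b,d},{b,e},{a,b,d}} {{c},{a,c},{c,d},{c,e},{a,c,e},{c,d,e}}
  A4: {{a},{c},{a,b},{a,c},{a,d},{a,e},{c,d},{c,e},{a,b,d},{a,c,e},{c,d,e}}
  A12: {{c},{a,c},{c,d},{c,e},{a,c,e},{c,d,e}}
  A13: {{c},{a,c},{c,d},{c,e},{a,c,e},{c,d,e}}
  A14: {{c},{a,c},{c,d},{c,e},{a,c,e},{c,d,e}}
  A23: {{b},{a,b},{b,d},{b,e},{a,b,d}} {{c},{a,c},{c,d},{c,e},{a,c,e},{c,d,e}}
  A24: {{c},{a,c},{a,e},{c,d},{c,e},{a,c,e},{c,d,e}} {{a,b},{a,d},{a,b,d}}
  A34: {{c},{a,c},{c,d},{c,e},{a,c,e},{c,d,e}} {{a,b},{a,b,d}}
  A123: {{c},{a,c},{c,d},{c,e},{a,c,e},{c,d,e}}
  A124: {{c},{a,c},{c,d},{c,e},{a,c,e},{c,d,e}}
  A134: {{c},{a,c},{c,d},{c,e},{a,c,e},{c,d,e}}
  A234: {{c},{a,c},{c,d},{c,e},{a,c,e},{c,d,e}} {{a,b},{a,b,d}}
  A1234: {{c},{a,c},{c,d},{c,e},{a,c,e},{c,d,e}}
C dims 5,9,5,1; δ0: rk 4, SNF 1^4; δ1: rk 4, SNF 1^4; δ2: rk 1, SNF 1^1
Ȟ^0: (5−4)−0=1 ⇒ Z
Ȟ^1: (9−4)−4=1 ⇒ Z
Ȟ^2: (5−1)−4=0 ⇒ 0

Ȟ^0 ≅ Z,  Ȟ^1 ≅ Z,  Ȟ^2 ≅ 0
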